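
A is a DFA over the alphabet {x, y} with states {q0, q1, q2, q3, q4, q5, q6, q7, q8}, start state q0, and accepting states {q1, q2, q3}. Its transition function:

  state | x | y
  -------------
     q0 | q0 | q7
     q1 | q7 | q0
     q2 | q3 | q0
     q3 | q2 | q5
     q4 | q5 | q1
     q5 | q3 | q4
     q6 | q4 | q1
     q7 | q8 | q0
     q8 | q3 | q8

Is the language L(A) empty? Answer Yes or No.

The string yxx is accepted: the run q0 → q7 → q8 → q3 ends in the accepting state q3.
Since at least one string is accepted, L(A) is not empty.

No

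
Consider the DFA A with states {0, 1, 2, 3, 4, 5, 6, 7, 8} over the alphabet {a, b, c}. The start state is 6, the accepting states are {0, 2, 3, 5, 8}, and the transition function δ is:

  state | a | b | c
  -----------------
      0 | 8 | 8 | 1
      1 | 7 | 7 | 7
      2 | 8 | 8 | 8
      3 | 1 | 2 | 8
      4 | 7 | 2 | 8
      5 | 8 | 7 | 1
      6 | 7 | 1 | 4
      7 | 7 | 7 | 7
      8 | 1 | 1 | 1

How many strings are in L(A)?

The useful subgraph on states {2, 4, 6, 8} is acyclic, so L(A) is finite; the longest accepting path visits 4 useful states, giving maximum string length 3.
Counting accepting paths from 6 by length: 2 of length 2, 3 of length 3. Total 5.

5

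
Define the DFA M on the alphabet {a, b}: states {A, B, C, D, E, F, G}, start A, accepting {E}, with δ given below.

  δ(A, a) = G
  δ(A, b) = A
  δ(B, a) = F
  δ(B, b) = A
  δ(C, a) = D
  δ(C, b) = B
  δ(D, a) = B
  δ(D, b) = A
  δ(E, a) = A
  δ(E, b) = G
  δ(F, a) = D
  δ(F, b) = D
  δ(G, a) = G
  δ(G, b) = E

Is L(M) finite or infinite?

State A is reachable from the start and can reach an accepting state, and it lies on the cycle A → A.
Traversing that cycle any number of times yields accepted strings of unbounded length, so the language is infinite.

infinite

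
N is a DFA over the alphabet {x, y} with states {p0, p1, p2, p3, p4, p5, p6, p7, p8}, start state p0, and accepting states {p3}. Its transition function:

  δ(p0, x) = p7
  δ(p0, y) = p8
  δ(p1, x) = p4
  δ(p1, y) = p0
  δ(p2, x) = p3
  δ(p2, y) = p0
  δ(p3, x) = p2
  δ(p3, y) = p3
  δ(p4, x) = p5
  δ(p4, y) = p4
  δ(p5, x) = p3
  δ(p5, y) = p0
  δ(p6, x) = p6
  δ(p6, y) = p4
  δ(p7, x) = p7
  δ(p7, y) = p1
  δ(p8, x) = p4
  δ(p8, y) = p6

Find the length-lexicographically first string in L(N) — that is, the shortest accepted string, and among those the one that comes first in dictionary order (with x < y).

A breadth-first search from p0 reaches an accepting state first via the path p0 → p8 → p4 → p5 → p3 on input yxxx.
No string of length < 4 is accepted (BFS exhausts all shorter strings without reaching an accepting state), and yxxx is the lexicographically least accepting string of length 4.

yxxx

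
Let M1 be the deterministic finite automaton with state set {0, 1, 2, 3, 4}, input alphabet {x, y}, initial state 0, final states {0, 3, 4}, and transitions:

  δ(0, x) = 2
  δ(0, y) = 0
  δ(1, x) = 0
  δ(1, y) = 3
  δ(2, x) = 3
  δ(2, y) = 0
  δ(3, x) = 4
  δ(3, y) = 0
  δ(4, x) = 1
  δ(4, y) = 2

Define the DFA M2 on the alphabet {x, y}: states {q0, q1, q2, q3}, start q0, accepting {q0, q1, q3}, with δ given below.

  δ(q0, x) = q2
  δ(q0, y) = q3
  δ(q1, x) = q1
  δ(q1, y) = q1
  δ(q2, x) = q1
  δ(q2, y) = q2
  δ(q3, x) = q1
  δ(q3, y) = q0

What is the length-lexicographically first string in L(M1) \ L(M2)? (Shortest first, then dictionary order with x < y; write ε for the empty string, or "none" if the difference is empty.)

The string xy is accepted by M1 but not by M2.
No shorter string lies in the difference, and xy is the lexicographically first length-2 string in L(M1) \ L(M2).

xy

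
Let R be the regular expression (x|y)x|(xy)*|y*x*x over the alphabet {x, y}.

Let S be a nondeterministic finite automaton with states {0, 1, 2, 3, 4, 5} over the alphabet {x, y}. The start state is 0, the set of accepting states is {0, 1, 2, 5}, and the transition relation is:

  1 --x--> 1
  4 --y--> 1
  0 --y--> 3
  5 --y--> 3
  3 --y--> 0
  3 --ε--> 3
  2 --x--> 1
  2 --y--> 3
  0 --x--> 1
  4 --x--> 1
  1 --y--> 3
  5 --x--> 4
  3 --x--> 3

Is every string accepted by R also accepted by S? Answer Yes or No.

The string xy is in L(R) but not in L(S).
So L(R) ⊄ L(S).

No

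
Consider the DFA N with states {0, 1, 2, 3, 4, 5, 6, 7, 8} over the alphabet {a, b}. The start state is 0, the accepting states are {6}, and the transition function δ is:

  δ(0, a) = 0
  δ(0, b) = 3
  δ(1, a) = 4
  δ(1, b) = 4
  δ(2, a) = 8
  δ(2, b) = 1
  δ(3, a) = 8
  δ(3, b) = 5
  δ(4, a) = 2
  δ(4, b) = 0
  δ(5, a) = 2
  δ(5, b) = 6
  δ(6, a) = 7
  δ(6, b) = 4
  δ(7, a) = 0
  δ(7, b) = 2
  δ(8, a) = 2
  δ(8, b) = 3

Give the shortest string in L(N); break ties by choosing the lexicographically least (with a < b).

bbb

A breadth-first search from 0 reaches an accepting state first via the path 0 → 3 → 5 → 6 on input bbb.
No string of length < 3 is accepted (BFS exhausts all shorter strings without reaching an accepting state), and bbb is the lexicographically least accepting string of length 3.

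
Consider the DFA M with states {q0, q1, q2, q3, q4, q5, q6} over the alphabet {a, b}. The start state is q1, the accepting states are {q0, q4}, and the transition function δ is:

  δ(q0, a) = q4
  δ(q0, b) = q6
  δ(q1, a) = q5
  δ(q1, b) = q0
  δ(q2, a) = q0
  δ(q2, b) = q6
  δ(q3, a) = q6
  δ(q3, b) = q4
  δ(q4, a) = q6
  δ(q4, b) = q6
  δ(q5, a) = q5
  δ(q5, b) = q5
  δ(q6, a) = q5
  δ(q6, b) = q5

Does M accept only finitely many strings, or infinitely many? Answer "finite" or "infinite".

The useful states (reachable from q1 and able to reach an accepting state) are {q0, q1, q4}.
Restricted to these states the transition graph has no cycle, so every accepting path has bounded length and L is finite.

finite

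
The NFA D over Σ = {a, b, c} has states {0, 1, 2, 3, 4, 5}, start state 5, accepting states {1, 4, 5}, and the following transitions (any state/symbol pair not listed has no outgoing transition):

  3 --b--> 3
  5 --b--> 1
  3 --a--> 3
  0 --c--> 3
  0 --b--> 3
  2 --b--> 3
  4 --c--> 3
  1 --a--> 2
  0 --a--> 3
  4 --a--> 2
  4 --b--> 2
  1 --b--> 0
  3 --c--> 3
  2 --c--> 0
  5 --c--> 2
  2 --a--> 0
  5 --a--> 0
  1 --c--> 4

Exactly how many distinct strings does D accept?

3

The useful subgraph on states {1, 4, 5} is acyclic, so L(D) is finite; the longest accepting path visits 3 useful states, giving maximum string length 2.
Counting accepting paths from 5 by length: 1 of length 0, 1 of length 1, 1 of length 2. Total 3.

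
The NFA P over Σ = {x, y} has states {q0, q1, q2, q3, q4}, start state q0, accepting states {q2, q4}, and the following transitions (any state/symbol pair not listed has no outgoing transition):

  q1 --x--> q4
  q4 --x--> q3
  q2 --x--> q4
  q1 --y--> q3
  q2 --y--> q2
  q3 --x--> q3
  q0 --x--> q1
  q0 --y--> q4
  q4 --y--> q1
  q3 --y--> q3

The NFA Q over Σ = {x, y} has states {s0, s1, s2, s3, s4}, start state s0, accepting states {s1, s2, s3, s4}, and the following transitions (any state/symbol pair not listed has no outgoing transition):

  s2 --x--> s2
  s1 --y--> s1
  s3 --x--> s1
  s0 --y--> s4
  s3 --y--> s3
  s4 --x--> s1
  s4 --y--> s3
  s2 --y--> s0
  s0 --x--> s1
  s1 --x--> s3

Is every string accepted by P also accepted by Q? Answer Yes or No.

Yes

Exploring the product automaton P × Q from the start pair (q0, s0), following both machines on each input symbol, reaches 8 state pairs: (q0, s0), (q1, s1), (q4, s4), (q4, s3), (q3, s1), (q1, s3), (q3, s3), (q4, s1).
P accepts in {q2, q4} and Q accepts in {s1, s2, s3, s4}. The reachable pairs whose P-component is accepting are (q4, s4), (q4, s3), (q4, s1); in each of them the Q-component is accepting too, so the product for L(P) \ L(Q) (P-component accepting, Q-component rejecting) has no reachable accepting pair and the difference is empty.
Hence every string in L(P) is also in L(Q).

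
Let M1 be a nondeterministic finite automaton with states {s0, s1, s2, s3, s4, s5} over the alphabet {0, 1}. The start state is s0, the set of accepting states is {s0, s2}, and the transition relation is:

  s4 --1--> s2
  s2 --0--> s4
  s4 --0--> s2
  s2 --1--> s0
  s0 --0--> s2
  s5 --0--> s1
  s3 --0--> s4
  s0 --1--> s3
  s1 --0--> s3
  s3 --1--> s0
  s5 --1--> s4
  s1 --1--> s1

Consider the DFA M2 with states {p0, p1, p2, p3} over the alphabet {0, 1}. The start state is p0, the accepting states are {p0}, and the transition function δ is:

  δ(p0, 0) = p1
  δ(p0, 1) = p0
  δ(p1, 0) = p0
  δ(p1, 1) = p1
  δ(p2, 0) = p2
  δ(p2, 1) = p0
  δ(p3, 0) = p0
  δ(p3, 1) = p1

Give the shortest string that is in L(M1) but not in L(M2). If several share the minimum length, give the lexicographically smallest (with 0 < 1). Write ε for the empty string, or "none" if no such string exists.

The string 0 is accepted by M1 but not by M2.
No shorter string lies in the difference, and 0 is the lexicographically first length-1 string in L(M1) \ L(M2).

0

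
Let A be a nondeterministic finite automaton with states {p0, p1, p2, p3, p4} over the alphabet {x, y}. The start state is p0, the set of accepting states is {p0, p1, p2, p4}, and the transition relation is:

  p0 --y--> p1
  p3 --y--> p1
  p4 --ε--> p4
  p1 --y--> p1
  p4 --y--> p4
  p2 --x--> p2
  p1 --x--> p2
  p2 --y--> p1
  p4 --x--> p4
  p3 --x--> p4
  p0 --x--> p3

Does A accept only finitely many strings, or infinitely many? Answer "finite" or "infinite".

State p1 is reachable from the start and can reach an accepting state, and it lies on the cycle p1 → p1.
Traversing that cycle any number of times yields accepted strings of unbounded length, so the language is infinite.

infinite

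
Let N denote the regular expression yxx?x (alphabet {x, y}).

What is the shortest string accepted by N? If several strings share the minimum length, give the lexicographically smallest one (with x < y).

yxx

By inspection of the expression, no string of length less than 3 matches, and yxx is the lexicographically first match of length 3.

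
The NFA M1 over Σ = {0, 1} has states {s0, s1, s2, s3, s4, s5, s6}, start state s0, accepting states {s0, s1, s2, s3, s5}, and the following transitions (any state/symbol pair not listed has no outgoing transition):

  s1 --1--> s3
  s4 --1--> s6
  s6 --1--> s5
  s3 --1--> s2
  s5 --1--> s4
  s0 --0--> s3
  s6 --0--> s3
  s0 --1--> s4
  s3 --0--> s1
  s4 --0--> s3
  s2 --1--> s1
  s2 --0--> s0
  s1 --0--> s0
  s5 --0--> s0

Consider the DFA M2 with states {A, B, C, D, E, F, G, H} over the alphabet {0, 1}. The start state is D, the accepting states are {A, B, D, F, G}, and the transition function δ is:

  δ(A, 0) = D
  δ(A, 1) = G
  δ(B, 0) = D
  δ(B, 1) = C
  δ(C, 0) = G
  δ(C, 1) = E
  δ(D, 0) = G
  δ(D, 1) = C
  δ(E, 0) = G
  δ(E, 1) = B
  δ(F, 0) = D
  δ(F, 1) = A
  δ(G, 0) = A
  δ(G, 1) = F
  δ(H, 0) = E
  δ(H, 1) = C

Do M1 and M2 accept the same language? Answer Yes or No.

Yes

Exploring the product automaton M1 × M2 from the start pair (s0, D), following both machines on each input symbol, reaches 7 state pairs: (s0, D), (s3, G), (s4, C), (s1, A), (s2, F), (s6, E), (s5, B).
M1 accepts in {s0, s1, s2, s3, s5} and M2 accepts in {A, B, D, F, G}. In every reachable pair the two components are either both accepting — (s0, D), (s3, G), (s1, A), (s2, F), (s5, B) — or both non-accepting, so no string is accepted by exactly one of the machines: L(M1) \ L(M2) and L(M2) \ L(M1) are both empty.
Hence every string is accepted by M1 iff it is accepted by M2, and the two languages coincide.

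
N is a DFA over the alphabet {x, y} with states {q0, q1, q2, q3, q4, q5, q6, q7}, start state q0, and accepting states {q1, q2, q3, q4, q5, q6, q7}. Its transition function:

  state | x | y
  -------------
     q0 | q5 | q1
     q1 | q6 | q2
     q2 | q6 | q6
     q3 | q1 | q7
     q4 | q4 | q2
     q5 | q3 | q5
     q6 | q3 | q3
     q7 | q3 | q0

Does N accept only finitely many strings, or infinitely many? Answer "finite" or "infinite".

State q1 is reachable from the start and can reach an accepting state, and it lies on the cycle q1 → q2 → q6 → q3 → q1.
Traversing that cycle any number of times yields accepted strings of unbounded length, so the language is infinite.

infinite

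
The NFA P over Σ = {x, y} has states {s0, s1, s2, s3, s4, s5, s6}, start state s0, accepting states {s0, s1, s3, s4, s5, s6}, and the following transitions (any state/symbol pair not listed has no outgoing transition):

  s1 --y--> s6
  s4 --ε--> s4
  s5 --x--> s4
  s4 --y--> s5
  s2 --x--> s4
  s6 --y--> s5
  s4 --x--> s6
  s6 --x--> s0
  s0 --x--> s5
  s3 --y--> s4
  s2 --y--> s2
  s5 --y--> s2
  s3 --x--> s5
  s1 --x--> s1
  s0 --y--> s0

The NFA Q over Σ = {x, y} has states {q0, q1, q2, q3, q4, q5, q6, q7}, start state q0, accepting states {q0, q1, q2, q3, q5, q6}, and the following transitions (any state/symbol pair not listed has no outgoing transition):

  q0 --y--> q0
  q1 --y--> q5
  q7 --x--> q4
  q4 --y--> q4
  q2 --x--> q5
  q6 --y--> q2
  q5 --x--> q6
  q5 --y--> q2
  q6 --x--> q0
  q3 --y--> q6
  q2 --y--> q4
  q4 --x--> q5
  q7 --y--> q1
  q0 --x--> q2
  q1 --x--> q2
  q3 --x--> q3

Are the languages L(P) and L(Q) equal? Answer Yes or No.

Yes

Exploring the product automaton P × Q from the start pair (s0, q0), following both machines on each input symbol, reaches 5 state pairs: (s0, q0), (s5, q2), (s4, q5), (s2, q4), (s6, q6).
P accepts in {s0, s1, s3, s4, s5, s6} and Q accepts in {q0, q1, q2, q3, q5, q6}. In every reachable pair the two components are either both accepting — (s0, q0), (s5, q2), (s4, q5), (s6, q6) — or both non-accepting, so no string is accepted by exactly one of the machines: L(P) \ L(Q) and L(Q) \ L(P) are both empty.
Hence every string is accepted by P iff it is accepted by Q, and the two languages coincide.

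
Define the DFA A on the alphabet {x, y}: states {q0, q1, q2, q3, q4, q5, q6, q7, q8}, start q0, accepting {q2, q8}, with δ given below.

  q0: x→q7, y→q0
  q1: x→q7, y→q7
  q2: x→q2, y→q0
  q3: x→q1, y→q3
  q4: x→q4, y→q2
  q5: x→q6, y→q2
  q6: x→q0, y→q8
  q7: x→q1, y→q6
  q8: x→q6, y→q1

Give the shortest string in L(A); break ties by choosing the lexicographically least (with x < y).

A breadth-first search from q0 reaches an accepting state first via the path q0 → q7 → q6 → q8 on input xyy.
No string of length < 3 is accepted (BFS exhausts all shorter strings without reaching an accepting state), and xyy is the lexicographically least accepting string of length 3.

xyy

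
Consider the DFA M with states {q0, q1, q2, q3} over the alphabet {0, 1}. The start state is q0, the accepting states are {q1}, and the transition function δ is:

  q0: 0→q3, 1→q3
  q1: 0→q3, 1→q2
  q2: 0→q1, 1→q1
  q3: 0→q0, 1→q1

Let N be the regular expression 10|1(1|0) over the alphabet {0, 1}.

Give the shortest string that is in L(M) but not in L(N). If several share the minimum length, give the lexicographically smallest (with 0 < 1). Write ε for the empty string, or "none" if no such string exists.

01

The string 01 is accepted by M but not by N.
No shorter string lies in the difference, and 01 is the lexicographically first length-2 string in L(M) \ L(N).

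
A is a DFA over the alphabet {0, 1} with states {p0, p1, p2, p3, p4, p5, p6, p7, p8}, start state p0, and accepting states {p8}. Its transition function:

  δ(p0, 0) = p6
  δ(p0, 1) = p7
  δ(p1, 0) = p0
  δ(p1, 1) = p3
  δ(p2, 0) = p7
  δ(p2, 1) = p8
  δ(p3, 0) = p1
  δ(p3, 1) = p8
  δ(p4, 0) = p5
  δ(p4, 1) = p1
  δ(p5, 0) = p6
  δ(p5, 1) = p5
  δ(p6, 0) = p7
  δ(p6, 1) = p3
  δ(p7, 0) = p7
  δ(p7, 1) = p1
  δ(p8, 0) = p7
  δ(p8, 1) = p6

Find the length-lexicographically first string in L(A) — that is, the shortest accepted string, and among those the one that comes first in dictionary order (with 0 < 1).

011

A breadth-first search from p0 reaches an accepting state first via the path p0 → p6 → p3 → p8 on input 011.
No string of length < 3 is accepted (BFS exhausts all shorter strings without reaching an accepting state), and 011 is the lexicographically least accepting string of length 3.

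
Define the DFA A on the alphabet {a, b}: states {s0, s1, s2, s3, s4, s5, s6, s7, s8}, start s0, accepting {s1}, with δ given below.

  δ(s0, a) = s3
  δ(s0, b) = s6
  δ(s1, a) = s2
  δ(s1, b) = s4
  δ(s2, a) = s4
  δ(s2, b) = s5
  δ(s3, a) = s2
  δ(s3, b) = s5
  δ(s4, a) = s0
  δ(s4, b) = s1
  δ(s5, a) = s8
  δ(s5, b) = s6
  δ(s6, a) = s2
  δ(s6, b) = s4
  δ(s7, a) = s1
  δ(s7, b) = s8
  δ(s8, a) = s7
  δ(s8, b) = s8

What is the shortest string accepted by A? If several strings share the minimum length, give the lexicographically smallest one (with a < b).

A breadth-first search from s0 reaches an accepting state first via the path s0 → s6 → s4 → s1 on input bbb.
No string of length < 3 is accepted (BFS exhausts all shorter strings without reaching an accepting state), and bbb is the lexicographically least accepting string of length 3.

bbb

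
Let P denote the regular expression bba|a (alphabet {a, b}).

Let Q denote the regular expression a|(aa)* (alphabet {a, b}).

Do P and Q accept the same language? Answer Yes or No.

The string bba is accepted by P but rejected by Q.
So L(P) ≠ L(Q).

No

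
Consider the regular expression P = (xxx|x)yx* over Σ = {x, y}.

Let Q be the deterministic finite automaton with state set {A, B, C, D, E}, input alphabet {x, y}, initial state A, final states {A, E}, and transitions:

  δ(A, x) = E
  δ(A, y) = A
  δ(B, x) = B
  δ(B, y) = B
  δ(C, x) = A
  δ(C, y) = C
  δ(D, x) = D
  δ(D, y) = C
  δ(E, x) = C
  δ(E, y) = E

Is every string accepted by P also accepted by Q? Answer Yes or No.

The string xyx is in L(P) but not in L(Q).
So L(P) ⊄ L(Q).

No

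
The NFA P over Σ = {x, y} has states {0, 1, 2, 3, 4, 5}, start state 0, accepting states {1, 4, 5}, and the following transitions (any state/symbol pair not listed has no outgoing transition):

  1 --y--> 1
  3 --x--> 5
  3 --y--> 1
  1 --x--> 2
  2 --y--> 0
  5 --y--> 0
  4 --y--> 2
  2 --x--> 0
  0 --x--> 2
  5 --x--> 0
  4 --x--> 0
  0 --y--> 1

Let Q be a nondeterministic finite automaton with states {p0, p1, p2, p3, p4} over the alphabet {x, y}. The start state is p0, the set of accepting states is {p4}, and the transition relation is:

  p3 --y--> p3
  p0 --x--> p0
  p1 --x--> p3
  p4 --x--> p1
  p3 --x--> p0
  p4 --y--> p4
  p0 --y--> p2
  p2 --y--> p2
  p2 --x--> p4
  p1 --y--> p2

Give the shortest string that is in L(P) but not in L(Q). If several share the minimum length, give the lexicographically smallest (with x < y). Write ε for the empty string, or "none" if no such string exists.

y

The string y is accepted by P but not by Q.
No shorter string lies in the difference, and y is the lexicographically first length-1 string in L(P) \ L(Q).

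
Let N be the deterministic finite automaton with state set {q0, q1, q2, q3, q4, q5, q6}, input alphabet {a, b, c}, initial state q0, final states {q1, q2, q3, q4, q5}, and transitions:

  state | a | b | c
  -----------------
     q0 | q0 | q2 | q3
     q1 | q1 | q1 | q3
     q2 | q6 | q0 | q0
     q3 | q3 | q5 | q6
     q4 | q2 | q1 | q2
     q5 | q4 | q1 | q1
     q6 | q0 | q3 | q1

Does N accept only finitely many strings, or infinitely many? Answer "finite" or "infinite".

infinite

State q0 is reachable from the start and can reach an accepting state, and it lies on the cycle q0 → q0.
Traversing that cycle any number of times yields accepted strings of unbounded length, so the language is infinite.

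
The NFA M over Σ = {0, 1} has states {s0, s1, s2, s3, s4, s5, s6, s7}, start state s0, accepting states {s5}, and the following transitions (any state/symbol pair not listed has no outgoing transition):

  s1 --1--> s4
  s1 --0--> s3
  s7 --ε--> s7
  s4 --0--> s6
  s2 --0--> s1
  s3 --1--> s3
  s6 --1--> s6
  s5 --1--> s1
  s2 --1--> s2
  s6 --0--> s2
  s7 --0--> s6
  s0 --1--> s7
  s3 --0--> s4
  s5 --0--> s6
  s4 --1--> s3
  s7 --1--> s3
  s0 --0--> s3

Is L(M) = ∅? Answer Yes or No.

Yes

The states reachable from the start state are {s0, s1, s2, s3, s4, s6, s7}.
None of the accepting states {s5} is reachable, so no string is accepted and L(M) = ∅.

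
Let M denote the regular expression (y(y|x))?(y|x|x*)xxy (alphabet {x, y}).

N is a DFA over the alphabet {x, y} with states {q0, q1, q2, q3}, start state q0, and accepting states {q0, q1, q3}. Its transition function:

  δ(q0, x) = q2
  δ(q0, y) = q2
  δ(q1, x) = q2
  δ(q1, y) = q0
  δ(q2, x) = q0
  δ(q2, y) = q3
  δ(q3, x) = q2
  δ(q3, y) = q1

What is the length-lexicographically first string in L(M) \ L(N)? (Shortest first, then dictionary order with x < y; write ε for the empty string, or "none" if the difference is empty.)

The string xxy is accepted by M but not by N.
No shorter string lies in the difference, and xxy is the lexicographically first length-3 string in L(M) \ L(N).

xxy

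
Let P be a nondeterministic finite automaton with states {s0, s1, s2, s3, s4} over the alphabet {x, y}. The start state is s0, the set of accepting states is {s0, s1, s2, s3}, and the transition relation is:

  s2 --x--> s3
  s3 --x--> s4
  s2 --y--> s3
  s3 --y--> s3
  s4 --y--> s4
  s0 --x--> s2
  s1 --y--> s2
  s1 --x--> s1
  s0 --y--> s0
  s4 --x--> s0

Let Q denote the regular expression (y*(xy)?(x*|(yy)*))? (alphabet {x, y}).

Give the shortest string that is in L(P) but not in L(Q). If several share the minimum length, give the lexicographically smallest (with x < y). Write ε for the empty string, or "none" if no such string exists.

The string xxy is accepted by P but not by Q.
No shorter string lies in the difference, and xxy is the lexicographically first length-3 string in L(P) \ L(Q).

xxy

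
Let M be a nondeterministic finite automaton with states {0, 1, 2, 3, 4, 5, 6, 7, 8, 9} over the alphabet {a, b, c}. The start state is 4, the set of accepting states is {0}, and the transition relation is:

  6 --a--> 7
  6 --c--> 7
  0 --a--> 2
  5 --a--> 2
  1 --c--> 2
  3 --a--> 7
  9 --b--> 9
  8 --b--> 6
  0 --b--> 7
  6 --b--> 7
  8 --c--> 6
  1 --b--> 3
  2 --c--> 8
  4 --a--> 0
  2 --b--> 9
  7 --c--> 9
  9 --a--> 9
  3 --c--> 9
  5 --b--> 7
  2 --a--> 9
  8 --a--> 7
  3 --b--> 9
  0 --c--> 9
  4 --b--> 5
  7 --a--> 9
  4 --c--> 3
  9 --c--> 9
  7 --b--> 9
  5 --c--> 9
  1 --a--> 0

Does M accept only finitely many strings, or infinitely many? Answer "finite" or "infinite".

The useful states (reachable from 4 and able to reach an accepting state) are {0, 4}.
Restricted to these states the transition graph has no cycle, so every accepting path has bounded length and L is finite.

finite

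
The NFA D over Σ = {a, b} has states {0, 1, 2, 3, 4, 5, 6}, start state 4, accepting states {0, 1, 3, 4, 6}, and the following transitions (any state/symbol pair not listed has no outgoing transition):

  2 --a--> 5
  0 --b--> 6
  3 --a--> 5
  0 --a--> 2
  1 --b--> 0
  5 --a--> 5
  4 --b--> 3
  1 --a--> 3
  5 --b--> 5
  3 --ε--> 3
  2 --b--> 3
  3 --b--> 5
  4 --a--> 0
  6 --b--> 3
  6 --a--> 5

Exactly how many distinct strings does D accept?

The useful subgraph on states {0, 2, 3, 4, 6} is acyclic, so L(D) is finite; the longest accepting path visits 4 useful states, giving maximum string length 3.
Counting accepting paths from 4 by length: 1 of length 0, 2 of length 1, 1 of length 2, 2 of length 3. Total 6.

6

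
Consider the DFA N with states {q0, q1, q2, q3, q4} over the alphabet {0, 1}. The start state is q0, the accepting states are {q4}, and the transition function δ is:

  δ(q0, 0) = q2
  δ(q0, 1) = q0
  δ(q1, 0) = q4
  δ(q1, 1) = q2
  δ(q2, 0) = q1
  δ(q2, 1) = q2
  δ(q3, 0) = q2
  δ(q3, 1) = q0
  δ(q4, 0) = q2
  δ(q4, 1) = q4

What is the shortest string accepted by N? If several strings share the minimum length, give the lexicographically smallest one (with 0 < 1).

000

A breadth-first search from q0 reaches an accepting state first via the path q0 → q2 → q1 → q4 on input 000.
No string of length < 3 is accepted (BFS exhausts all shorter strings without reaching an accepting state), and 000 is the lexicographically least accepting string of length 3.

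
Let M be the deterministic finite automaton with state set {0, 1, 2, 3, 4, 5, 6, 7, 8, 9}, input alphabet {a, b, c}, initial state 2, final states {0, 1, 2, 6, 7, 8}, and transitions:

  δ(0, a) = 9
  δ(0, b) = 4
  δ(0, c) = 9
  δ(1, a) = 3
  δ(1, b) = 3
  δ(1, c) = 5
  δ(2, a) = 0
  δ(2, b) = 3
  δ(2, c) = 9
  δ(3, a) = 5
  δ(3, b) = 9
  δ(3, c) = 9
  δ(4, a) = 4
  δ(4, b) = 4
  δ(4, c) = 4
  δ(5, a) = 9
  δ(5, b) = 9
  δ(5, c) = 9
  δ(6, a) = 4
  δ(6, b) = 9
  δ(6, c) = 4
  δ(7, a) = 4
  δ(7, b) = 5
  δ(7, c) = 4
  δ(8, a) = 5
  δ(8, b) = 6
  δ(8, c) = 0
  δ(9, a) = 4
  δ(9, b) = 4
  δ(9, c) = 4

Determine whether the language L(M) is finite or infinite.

The useful states (reachable from 2 and able to reach an accepting state) are {0, 2}.
Restricted to these states the transition graph has no cycle, so every accepting path has bounded length and L is finite.

finite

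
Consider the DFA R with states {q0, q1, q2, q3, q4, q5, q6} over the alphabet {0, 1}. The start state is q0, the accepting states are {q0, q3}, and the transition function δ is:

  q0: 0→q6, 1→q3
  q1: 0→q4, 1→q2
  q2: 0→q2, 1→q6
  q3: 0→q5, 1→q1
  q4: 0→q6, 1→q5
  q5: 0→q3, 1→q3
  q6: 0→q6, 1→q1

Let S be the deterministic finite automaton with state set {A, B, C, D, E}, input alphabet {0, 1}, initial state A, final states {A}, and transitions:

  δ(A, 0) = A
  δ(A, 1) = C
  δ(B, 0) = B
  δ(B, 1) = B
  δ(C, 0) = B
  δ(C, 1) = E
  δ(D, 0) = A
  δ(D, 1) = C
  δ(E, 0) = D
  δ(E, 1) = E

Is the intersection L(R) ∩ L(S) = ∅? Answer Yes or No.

The empty string ε is accepted by both R and S.
Hence L(R) ∩ L(S) ≠ ∅.

No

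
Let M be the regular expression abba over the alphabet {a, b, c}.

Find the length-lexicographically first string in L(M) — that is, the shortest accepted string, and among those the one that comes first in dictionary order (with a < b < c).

abba

By inspection of the expression, no string of length less than 4 matches, and abba is the lexicographically first match of length 4.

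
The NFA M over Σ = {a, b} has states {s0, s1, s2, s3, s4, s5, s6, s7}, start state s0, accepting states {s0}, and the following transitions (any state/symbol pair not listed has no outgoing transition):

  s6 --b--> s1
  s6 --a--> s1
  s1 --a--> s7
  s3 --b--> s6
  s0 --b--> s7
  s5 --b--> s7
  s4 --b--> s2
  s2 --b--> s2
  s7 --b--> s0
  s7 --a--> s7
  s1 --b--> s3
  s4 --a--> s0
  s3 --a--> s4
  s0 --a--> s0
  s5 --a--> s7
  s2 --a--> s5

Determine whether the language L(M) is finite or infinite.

infinite

State s0 is reachable from the start and can reach an accepting state, and it lies on the cycle s0 → s0.
Traversing that cycle any number of times yields accepted strings of unbounded length, so the language is infinite.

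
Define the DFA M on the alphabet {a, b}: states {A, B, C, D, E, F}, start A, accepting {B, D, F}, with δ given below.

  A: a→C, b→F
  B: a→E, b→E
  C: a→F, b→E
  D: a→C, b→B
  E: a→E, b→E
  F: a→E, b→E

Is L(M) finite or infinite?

finite

The useful states (reachable from A and able to reach an accepting state) are {A, C, F}.
Restricted to these states the transition graph has no cycle, so every accepting path has bounded length and L is finite.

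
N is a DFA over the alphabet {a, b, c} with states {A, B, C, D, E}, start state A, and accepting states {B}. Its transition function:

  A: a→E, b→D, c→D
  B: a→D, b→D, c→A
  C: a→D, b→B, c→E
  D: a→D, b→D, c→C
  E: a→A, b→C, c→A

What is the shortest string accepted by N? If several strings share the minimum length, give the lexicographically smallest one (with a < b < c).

abb

A breadth-first search from A reaches an accepting state first via the path A → E → C → B on input abb.
No string of length < 3 is accepted (BFS exhausts all shorter strings without reaching an accepting state), and abb is the lexicographically least accepting string of length 3.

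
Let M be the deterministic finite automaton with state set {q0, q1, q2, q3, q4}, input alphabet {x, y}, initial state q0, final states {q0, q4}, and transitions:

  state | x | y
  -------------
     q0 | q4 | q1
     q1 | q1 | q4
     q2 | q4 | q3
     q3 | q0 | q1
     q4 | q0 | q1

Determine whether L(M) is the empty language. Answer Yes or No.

No

The empty string ε is accepted: the run q0 ends in the accepting state q0.
Since at least one string is accepted, L(M) is not empty.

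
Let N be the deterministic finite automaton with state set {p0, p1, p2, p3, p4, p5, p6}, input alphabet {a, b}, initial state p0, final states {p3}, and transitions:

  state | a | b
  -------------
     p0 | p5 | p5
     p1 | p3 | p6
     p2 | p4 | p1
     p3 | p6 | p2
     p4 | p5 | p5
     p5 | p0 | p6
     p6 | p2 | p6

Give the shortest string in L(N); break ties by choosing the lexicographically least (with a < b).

A breadth-first search from p0 reaches an accepting state first via the path p0 → p5 → p6 → p2 → p1 → p3 on input ababa.
No string of length < 5 is accepted (BFS exhausts all shorter strings without reaching an accepting state), and ababa is the lexicographically least accepting string of length 5.

ababa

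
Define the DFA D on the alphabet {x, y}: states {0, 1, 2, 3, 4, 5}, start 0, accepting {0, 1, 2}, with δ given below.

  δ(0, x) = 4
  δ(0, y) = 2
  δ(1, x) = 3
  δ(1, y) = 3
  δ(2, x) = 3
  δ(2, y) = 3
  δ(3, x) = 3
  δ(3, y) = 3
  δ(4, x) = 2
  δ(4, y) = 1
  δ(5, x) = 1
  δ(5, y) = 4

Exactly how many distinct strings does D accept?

The useful subgraph on states {0, 1, 2, 4} is acyclic, so L(D) is finite; the longest accepting path visits 3 useful states, giving maximum string length 2.
Counting accepting paths from 0 by length: 1 of length 0, 1 of length 1, 2 of length 2. Total 4.

4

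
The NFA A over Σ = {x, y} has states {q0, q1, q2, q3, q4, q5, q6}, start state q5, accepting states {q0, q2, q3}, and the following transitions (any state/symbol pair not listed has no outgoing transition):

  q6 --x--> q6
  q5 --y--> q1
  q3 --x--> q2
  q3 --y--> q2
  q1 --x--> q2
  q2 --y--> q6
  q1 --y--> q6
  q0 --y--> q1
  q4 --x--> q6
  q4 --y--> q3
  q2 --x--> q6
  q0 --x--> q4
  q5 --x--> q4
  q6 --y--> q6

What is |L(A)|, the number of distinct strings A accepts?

The useful subgraph on states {q1, q2, q3, q4, q5} is acyclic, so L(A) is finite; the longest accepting path visits 4 useful states, giving maximum string length 3.
Counting accepting paths from q5 by length: 2 of length 2, 2 of length 3. Total 4.

4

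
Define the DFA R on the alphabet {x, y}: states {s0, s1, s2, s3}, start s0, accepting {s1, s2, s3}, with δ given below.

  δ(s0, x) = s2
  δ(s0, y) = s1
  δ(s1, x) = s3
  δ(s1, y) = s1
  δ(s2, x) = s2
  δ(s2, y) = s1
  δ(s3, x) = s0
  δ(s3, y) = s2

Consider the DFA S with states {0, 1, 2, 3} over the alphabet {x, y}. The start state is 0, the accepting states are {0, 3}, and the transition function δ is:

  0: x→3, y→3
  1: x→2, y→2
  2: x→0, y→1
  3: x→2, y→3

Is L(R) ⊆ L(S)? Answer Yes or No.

The string xx is in L(R) but not in L(S).
So L(R) ⊄ L(S).

No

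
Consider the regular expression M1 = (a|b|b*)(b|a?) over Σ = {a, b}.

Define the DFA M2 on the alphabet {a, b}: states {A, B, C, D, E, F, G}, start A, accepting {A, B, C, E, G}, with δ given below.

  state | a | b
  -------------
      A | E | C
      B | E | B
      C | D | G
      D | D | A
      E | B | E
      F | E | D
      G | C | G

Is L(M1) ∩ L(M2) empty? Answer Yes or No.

No

The empty string ε is accepted by both M1 and M2.
Hence L(M1) ∩ L(M2) ≠ ∅.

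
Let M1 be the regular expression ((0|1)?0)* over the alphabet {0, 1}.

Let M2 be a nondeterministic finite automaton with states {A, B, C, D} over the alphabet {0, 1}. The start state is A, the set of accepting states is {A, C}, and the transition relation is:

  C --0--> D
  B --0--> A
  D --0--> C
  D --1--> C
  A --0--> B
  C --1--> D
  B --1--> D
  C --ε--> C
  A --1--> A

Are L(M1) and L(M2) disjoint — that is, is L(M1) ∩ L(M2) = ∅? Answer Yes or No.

The empty string ε is accepted by both M1 and M2.
Hence L(M1) ∩ L(M2) ≠ ∅.

No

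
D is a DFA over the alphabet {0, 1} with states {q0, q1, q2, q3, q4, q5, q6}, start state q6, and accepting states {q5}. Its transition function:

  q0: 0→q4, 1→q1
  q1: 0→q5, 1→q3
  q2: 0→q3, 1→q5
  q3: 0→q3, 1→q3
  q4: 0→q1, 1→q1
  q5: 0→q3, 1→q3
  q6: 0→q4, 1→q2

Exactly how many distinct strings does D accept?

The useful subgraph on states {q1, q2, q4, q5, q6} is acyclic, so L(D) is finite; the longest accepting path visits 4 useful states, giving maximum string length 3.
Counting accepting paths from q6 by length: 1 of length 2, 2 of length 3. Total 3.

3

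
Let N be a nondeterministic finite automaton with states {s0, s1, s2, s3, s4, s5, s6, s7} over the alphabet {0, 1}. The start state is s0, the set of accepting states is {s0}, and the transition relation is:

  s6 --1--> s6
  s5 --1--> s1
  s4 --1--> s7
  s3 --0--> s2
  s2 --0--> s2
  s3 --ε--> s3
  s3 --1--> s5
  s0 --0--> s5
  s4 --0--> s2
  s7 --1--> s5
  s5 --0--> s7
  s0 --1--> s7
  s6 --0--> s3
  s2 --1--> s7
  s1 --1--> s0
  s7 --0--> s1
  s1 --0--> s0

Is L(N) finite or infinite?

infinite

State s0 is reachable from the start and can reach an accepting state, and it lies on the cycle s0 → s5 → s1 → s0.
Traversing that cycle any number of times yields accepted strings of unbounded length, so the language is infinite.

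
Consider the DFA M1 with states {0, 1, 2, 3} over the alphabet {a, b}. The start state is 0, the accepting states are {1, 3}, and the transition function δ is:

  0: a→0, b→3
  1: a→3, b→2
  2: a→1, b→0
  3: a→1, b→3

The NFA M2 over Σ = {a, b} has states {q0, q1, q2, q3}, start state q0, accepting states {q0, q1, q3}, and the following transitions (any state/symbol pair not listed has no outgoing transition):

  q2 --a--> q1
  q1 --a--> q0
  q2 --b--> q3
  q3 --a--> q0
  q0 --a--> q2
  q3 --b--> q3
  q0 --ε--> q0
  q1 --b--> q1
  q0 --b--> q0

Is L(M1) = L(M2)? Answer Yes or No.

The string ba is accepted by M1 but rejected by M2.
So L(M1) ≠ L(M2).

No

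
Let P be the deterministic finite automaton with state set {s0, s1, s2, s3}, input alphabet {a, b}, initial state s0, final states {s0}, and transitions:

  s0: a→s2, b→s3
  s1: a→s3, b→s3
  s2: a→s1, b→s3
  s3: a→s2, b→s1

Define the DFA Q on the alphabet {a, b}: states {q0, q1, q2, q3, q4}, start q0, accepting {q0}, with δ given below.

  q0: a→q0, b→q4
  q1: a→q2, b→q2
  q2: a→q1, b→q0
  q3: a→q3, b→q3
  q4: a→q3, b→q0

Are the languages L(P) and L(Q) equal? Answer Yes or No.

No

The string a is accepted by Q but rejected by P.
So L(P) ≠ L(Q).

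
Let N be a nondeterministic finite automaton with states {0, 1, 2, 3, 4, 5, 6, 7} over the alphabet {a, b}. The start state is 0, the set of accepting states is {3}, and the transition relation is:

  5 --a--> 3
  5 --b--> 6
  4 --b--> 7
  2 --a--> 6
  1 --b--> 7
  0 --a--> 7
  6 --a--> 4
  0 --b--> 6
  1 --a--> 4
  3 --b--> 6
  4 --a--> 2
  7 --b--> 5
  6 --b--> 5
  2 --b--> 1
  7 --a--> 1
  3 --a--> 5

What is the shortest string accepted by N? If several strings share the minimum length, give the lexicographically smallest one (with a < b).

aba

A breadth-first search from 0 reaches an accepting state first via the path 0 → 7 → 5 → 3 on input aba.
No string of length < 3 is accepted (BFS exhausts all shorter strings without reaching an accepting state), and aba is the lexicographically least accepting string of length 3.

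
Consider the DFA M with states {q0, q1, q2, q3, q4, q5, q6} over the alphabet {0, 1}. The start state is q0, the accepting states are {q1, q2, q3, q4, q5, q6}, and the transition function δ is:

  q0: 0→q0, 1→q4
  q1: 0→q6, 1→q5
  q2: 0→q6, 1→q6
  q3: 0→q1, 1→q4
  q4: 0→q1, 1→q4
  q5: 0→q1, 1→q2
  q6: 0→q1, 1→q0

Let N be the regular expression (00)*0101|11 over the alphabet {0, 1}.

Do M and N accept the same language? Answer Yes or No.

The string 1 is accepted by M but rejected by N.
So L(M) ≠ L(N).

No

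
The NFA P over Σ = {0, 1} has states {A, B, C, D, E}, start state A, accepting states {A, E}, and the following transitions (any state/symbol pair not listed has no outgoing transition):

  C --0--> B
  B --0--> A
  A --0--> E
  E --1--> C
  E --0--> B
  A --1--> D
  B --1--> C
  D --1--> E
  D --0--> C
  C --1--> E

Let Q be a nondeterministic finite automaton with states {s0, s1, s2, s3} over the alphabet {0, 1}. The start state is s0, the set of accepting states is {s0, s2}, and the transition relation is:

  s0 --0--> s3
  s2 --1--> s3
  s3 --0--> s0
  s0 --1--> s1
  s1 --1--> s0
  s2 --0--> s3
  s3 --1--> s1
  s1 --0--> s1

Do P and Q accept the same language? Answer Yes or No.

The string 0 is accepted by P but rejected by Q.
So L(P) ≠ L(Q).

No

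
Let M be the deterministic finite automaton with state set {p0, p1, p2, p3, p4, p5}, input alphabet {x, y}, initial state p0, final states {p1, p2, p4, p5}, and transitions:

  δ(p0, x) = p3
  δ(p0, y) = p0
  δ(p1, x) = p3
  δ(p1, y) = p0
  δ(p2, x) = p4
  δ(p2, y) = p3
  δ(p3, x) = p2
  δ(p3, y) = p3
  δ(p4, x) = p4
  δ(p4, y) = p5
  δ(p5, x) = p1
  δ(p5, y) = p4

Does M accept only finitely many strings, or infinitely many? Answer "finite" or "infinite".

State p0 is reachable from the start and can reach an accepting state, and it lies on the cycle p0 → p0.
Traversing that cycle any number of times yields accepted strings of unbounded length, so the language is infinite.

infinite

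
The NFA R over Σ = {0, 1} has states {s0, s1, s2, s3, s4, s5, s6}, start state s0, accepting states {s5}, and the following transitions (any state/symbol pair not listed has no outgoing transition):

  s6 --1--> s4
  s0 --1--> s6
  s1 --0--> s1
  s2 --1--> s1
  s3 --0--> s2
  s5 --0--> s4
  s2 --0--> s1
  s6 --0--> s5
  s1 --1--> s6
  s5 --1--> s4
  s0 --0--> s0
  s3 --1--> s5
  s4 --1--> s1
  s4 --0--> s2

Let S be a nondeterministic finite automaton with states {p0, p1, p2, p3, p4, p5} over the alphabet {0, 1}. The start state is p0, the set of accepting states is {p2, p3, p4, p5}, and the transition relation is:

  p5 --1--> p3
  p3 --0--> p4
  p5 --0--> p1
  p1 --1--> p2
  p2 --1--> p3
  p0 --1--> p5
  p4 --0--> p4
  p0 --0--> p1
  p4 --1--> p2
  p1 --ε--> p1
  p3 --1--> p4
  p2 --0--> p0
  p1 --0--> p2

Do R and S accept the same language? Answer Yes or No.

No

The string 10 is accepted by R but rejected by S.
So L(R) ≠ L(S).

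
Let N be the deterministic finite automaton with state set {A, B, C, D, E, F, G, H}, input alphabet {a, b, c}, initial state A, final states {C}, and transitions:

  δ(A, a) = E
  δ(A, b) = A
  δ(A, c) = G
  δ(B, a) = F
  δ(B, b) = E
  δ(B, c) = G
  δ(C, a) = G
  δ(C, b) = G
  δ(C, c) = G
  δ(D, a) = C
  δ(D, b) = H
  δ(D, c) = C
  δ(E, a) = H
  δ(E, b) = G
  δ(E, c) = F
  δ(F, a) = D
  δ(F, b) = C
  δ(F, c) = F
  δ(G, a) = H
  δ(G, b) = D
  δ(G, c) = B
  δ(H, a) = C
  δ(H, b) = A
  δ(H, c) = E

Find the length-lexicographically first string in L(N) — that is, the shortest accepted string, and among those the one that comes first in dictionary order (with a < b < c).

aaa

A breadth-first search from A reaches an accepting state first via the path A → E → H → C on input aaa.
No string of length < 3 is accepted (BFS exhausts all shorter strings without reaching an accepting state), and aaa is the lexicographically least accepting string of length 3.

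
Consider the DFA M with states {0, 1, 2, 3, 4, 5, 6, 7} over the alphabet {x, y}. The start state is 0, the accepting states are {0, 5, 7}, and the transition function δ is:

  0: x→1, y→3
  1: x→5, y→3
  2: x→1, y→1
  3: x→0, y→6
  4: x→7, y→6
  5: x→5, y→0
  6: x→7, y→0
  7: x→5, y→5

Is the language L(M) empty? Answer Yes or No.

No

The empty string ε is accepted: the run 0 ends in the accepting state 0.
Since at least one string is accepted, L(M) is not empty.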